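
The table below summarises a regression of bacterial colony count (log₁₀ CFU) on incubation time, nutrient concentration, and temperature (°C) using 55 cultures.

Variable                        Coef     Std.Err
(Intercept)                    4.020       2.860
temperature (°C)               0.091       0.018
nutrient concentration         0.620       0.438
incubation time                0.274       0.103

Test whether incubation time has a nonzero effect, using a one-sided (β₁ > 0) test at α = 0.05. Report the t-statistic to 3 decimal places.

Read off: b = 0.274, SE = 0.103 for incubation time.
H₀: β₁ = 0 vs H₁: β₁ > 0.
t = 0.274 / 0.103 = 2.660.
df = n − k − 1 = 55 − 3 − 1 = 51.
One-sided p ≈ 0.0052, which is < 0.05, so reject H₀.
There is evidence that the true slope on incubation time is positive, holding the other predictors fixed.

t = 2.660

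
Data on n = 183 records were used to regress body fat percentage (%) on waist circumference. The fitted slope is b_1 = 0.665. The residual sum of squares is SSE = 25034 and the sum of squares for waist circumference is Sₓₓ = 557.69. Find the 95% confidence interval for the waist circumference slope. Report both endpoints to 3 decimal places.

(-0.318, 1.648)

MSE = SSE/(n − 2) = 25034/181 = 138.309.
SE(b_1) = √(MSE/Sₓₓ) = √(138.309/557.69) = 0.498.
df = n − 2 = 181.
t* = t_{0.025, 181} = 1.973157.
Margin = t* × SE = 1.973157 × 0.498 = 0.98263.
CI: 0.665 ± 0.98263 → (-0.318, 1.648).
With 95% confidence, each one-unit increase in waist circumference is associated with a change of between -0.318 and 1.648 % in body fat percentage.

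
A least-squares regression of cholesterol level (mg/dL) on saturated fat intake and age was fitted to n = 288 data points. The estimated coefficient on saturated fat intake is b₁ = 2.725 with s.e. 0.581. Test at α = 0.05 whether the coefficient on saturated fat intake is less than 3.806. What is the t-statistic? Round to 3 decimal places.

t = -1.861

H₀: β₁ = 3.806 vs H₁: β₁ < 3.806.
t = (b₁ − β₁⁰)/SE = (2.725 − 3.806) / 0.581 = -1.861.
df = n − k − 1 = 288 − 2 − 1 = 285.
One-sided p ≈ 0.0319, which is < 0.05, so reject H₀.
There is evidence that the true slope on saturated fat intake is below 3.806 mg/dL per unit, holding the other predictors fixed.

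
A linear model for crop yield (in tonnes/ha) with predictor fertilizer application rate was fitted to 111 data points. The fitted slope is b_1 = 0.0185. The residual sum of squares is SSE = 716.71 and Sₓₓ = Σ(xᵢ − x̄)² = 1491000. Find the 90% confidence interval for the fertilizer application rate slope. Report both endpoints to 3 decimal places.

MSE = SSE/(n − 2) = 716.71/109 = 6.57532.
SE(b_1) = √(MSE/Sₓₓ) = √(6.57532/1491000) = 0.0021.
df = n − 2 = 109.
t* = t_{0.05, 109} = 1.658953.
Margin = t* × SE = 1.658953 × 0.0021 = 0.00348.
CI: 0.0185 ± 0.00348 → (0.015, 0.022).
With 90% confidence, each one-unit increase in fertilizer application rate is associated with a change of between 0.015 and 0.022 tonnes/ha in crop yield.

(0.015, 0.022)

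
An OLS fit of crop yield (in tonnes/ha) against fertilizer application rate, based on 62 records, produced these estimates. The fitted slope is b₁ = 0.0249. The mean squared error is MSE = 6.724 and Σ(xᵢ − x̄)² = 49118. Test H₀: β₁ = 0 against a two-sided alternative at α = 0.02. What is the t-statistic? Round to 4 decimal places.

SE(b₁) = √(MSE/Sₓₓ) = √(6.724/49118) = 0.0117002.
t = 0.0249 / 0.0117002 = 2.1282.
df = n − 2 = 60.
Two-sided p ≈ 0.0374, which is ≥ 0.02, so fail to reject H₀.
The data do not give significant evidence of an association between fertilizer application rate and crop yield.

t = 2.1282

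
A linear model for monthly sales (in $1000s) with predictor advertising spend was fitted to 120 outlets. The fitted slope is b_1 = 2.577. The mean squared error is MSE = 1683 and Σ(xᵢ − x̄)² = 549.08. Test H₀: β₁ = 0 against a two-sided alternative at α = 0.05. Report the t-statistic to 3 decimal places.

t = 1.472

SE(b_1) = √(MSE/Sₓₓ) = √(1683/549.08) = 1.75075.
t = 2.577 / 1.75075 = 1.472.
df = n − 2 = 118.
Two-sided p ≈ 0.1437, which is ≥ 0.05, so fail to reject H₀.
The data do not give significant evidence of an association between advertising spend and monthly sales.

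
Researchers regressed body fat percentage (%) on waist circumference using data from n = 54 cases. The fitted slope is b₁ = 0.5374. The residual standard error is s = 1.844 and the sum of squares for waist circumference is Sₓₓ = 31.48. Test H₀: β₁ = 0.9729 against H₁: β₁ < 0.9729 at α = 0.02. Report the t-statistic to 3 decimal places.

t = -1.325

SE(b₁) = s/√Sₓₓ = 1.844/√31.48 = 0.328658.
t = (0.5374 − 0.9729) / 0.328658 = -1.325.
df = n − 2 = 52.
One-sided p ≈ 0.0955, which is ≥ 0.02, so fail to reject H₀.
The data do not give significant evidence that the true slope on waist circumference is below 0.9729 % per unit.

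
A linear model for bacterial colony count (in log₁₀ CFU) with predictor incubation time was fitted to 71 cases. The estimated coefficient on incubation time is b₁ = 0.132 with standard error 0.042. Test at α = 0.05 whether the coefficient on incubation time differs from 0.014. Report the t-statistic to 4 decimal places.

t = 2.8095

H₀: β₁ = 0.014 vs H₁: β₁ ≠ 0.014.
t = (b₁ − β₁⁰)/SE = (0.132 − 0.014) / 0.042 = 2.8095.
df = n − 2 = 71 − 2 = 69.
Two-sided p ≈ 0.0064, which is < 0.05, so reject H₀.
There is evidence that the true slope on incubation time differs from 0.014 log₁₀ CFU per unit.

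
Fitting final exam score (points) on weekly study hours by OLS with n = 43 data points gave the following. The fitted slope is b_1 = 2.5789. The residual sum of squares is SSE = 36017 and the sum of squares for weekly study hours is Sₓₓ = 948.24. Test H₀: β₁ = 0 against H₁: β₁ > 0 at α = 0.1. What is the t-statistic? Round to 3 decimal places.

MSE = SSE/(n − 2) = 36017/41 = 878.463.
SE(b_1) = √(MSE/Sₓₓ) = √(878.463/948.24) = 0.962504.
t = 2.5789 / 0.962504 = 2.679.
df = n − 2 = 41.
One-sided p ≈ 0.0053, which is < 0.1, so reject H₀.
There is evidence that the true slope on weekly study hours is positive.

t = 2.679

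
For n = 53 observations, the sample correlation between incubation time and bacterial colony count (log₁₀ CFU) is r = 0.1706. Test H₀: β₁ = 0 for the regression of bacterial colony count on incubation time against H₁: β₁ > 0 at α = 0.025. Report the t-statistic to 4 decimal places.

t = r·√(n − 2)/√(1 − r²) = 0.1706·√51/√0.970896 = 1.2365.
df = n − 2 = 51.
One-sided p ≈ 0.1110, which is ≥ 0.025, so fail to reject H₀.
The data do not give significant evidence of a linear association between incubation time and bacterial colony count.

t = 1.2365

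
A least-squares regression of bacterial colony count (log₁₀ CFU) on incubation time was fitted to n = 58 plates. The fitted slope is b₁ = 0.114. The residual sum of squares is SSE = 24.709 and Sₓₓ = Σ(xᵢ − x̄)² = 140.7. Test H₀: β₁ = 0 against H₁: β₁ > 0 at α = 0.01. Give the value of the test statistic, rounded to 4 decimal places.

t = 2.0357

MSE = SSE/(n − 2) = 24.709/56 = 0.441232.
SE(b₁) = √(MSE/Sₓₓ) = √(0.441232/140.7) = 0.0559998.
t = 0.114 / 0.0559998 = 2.0357.
df = n − 2 = 56.
One-sided p ≈ 0.0233, which is ≥ 0.01, so fail to reject H₀.
The data do not give significant evidence that the true slope on incubation time is positive.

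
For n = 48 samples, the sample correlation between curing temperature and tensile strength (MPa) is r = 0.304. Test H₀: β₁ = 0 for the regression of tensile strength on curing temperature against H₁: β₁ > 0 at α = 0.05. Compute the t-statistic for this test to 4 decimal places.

t = r·√(n − 2)/√(1 − r²) = 0.304·√46/√0.907584 = 2.1643.
df = n − 2 = 46.
One-sided p ≈ 0.0178, which is < 0.05, so reject H₀.
There is evidence of a linear association between curing temperature and tensile strength.

t = 2.1643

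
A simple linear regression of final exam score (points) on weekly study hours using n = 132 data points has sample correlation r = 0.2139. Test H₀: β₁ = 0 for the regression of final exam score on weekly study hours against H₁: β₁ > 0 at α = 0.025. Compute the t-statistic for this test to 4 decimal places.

t = 2.4966

t = r·√(n − 2)/√(1 − r²) = 0.2139·√130/√0.954247 = 2.4966.
df = n − 2 = 130.
One-sided p ≈ 0.0069, which is < 0.025, so reject H₀.
There is evidence of a linear association between weekly study hours and final exam score.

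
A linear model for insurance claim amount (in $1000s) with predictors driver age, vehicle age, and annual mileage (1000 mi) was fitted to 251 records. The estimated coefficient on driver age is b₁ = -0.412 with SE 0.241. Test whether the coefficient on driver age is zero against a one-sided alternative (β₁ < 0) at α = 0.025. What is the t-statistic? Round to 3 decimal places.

t = -1.710

H₀: β₁ = 0 vs H₁: β₁ < 0.
t = (b₁ − β₁⁰)/SE = -0.412 / 0.241 = -1.710.
df = n − k − 1 = 251 − 3 − 1 = 247.
One-sided p ≈ 0.0443, which is ≥ 0.025, so fail to reject H₀.
The data do not give significant evidence that the true slope on driver age is negative, holding the other predictors fixed.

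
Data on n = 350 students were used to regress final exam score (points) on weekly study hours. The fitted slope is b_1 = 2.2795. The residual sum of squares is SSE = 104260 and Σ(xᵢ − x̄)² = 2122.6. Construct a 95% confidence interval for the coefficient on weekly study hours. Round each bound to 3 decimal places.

MSE = SSE/(n − 2) = 104260/348 = 299.598.
SE(b_1) = √(MSE/Sₓₓ) = √(299.598/2122.6) = 0.375695.
df = n − 2 = 348.
t* = t_{0.025, 348} = 1.966804.
Margin = t* × SE = 1.966804 × 0.375695 = 0.73892.
CI: 2.2795 ± 0.73892 → (1.541, 3.018).
With 95% confidence, each one-unit increase in weekly study hours is associated with a change of between 1.541 and 3.018 points in final exam score.

(1.541, 3.018)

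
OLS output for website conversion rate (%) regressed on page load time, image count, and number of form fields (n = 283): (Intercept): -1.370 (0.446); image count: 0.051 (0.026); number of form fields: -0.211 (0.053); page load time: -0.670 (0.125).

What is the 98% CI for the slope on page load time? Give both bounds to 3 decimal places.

(-0.962, -0.378)

Read off: b = -0.670, SE = 0.125 for page load time.
df = n − k − 1 = 283 − 3 − 1 = 279.
t* = t_{0.01, 279} = 2.339788.
Margin = t* × SE = 2.339788 × 0.125 = 0.29247.
CI: -0.670 ± 0.29247 → (-0.962, -0.378).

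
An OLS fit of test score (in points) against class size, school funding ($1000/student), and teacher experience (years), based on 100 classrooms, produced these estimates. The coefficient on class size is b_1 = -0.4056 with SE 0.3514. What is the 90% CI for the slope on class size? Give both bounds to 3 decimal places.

(-0.989, 0.178)

df = n − k − 1 = 100 − 3 − 1 = 96.
t* = t_{0.05, 96} = 1.660881.
Margin = t* × SE = 1.660881 × 0.3514 = 0.58363.
CI: -0.4056 ± 0.58363 → (-0.989, 0.178).
With 90% confidence, each one-unit increase in class size is associated with a change of between -0.989 and 0.178 points in test score, holding the other predictors fixed.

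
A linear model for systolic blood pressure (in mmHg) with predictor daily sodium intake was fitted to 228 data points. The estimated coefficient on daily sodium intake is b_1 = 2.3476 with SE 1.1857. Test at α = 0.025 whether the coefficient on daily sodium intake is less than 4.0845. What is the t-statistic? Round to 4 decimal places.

H₀: β₁ = 4.0845 vs H₁: β₁ < 4.0845.
t = (b_1 − β₁⁰)/SE = (2.3476 − 4.0845) / 1.1857 = -1.4649.
df = n − 2 = 228 − 2 = 226.
One-sided p ≈ 0.0722, which is ≥ 0.025, so fail to reject H₀.
The data do not give significant evidence that the true slope on daily sodium intake is below 4.0845 mmHg per unit.

t = -1.4649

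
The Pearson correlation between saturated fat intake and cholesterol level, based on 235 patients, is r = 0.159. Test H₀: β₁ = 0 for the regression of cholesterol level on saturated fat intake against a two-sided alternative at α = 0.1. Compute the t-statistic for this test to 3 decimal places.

t = r·√(n − 2)/√(1 − r²) = 0.159·√233/√0.974719 = 2.458.
df = n − 2 = 233.
Two-sided p ≈ 0.0147, which is < 0.1, so reject H₀.
There is evidence of a linear association between saturated fat intake and cholesterol level.

t = 2.458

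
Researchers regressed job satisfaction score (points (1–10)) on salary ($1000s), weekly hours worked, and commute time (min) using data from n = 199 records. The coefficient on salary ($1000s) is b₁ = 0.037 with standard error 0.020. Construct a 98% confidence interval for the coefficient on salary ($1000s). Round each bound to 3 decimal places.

(-0.010, 0.084)

df = n − k − 1 = 199 − 3 − 1 = 195.
t* = t_{0.01, 195} = 2.345623.
Margin = t* × SE = 2.345623 × 0.020 = 0.04691.
CI: 0.037 ± 0.04691 → (-0.010, 0.084).
With 98% confidence, each one-unit increase in salary ($1000s) is associated with a change of between -0.010 and 0.084 points (1–10) in job satisfaction score, holding the other predictors fixed.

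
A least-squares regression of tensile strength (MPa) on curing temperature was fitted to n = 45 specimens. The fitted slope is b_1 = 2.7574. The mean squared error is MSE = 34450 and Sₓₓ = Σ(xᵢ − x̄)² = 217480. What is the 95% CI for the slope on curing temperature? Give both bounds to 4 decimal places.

SE(b_1) = √(MSE/Sₓₓ) = √(34450/217480) = 0.398002.
df = n − 2 = 43.
t* = t_{0.025, 43} = 2.016692.
Margin = t* × SE = 2.016692 × 0.398002 = 0.802647.
CI: 2.7574 ± 0.802647 → (1.9548, 3.5600).
With 95% confidence, each one-unit increase in curing temperature is associated with a change of between 1.9548 and 3.5600 MPa in tensile strength.

(1.9548, 3.5600)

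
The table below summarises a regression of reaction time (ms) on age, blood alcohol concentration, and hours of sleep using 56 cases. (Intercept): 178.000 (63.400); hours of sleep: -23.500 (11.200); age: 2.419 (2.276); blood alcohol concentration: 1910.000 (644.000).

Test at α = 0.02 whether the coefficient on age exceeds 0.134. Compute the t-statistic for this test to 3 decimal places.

Read off: b = 2.419, SE = 2.276 for age.
H₀: β₁ = 0.134 vs H₁: β₁ > 0.134.
t = (2.419 − 0.134) / 2.276 = 1.004.
df = n − k − 1 = 56 − 3 − 1 = 52.
One-sided p ≈ 0.1600, which is ≥ 0.02, so fail to reject H₀.
The data do not give significant evidence that the true slope on age exceeds 0.134 ms per unit, holding the other predictors fixed.

t = 1.004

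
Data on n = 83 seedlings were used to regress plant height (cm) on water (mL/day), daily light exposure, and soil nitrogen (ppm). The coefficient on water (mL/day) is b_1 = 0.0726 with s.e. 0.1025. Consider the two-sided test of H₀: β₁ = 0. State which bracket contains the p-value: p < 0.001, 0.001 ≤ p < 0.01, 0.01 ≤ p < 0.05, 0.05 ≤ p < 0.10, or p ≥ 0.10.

p ≥ 0.10

t = 0.0726 / 0.1025 = 0.708.
df = n − k − 1 = 83 − 3 − 1 = 79.
Two-sided p = 2·P(T_{79} > |t|) ≈ 0.4808.
So p ≥ 0.10.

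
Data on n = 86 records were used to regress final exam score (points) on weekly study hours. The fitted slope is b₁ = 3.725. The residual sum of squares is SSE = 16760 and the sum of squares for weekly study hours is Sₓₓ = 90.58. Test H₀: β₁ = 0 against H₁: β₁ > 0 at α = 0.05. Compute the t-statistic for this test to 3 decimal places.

MSE = SSE/(n − 2) = 16760/84 = 199.524.
SE(b₁) = √(MSE/Sₓₓ) = √(199.524/90.58) = 1.48416.
t = 3.725 / 1.48416 = 2.510.
df = n − 2 = 84.
One-sided p ≈ 0.0070, which is < 0.05, so reject H₀.
There is evidence that the true slope on weekly study hours is positive.

t = 2.510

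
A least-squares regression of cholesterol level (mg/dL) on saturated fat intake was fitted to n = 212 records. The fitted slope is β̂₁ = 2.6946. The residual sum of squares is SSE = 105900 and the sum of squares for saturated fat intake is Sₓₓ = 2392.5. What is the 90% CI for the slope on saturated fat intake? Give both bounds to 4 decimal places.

(1.9361, 3.4531)

MSE = SSE/(n − 2) = 105900/210 = 504.286.
SE(β̂₁) = √(MSE/Sₓₓ) = √(504.286/2392.5) = 0.459105.
df = n − 2 = 210.
t* = t_{0.05, 210} = 1.652142.
Margin = t* × SE = 1.652142 × 0.459105 = 0.758507.
CI: 2.6946 ± 0.758507 → (1.9361, 3.4531).
With 90% confidence, each one-unit increase in saturated fat intake is associated with a change of between 1.9361 and 3.4531 mg/dL in cholesterol level.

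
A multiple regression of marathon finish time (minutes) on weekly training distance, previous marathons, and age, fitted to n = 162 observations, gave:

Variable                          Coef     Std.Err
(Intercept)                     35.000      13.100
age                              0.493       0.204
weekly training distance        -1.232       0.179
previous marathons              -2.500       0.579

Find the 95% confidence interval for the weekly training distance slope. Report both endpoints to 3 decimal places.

(-1.586, -0.878)

Read off: b = -1.232, SE = 0.179 for weekly training distance.
df = n − k − 1 = 162 − 3 − 1 = 158.
t* = t_{0.025, 158} = 1.975092.
Margin = t* × SE = 1.975092 × 0.179 = 0.35354.
CI: -1.232 ± 0.35354 → (-1.586, -0.878).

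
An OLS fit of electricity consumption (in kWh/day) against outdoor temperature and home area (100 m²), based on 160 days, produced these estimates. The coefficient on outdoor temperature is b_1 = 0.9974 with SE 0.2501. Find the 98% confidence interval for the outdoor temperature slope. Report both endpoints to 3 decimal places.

(0.410, 1.585)

df = n − k − 1 = 160 − 2 − 1 = 157.
t* = t_{0.01, 157} = 2.350334.
Margin = t* × SE = 2.350334 × 0.2501 = 0.58782.
CI: 0.9974 ± 0.58782 → (0.410, 1.585).
With 98% confidence, each one-unit increase in outdoor temperature is associated with a change of between 0.410 and 1.585 kWh/day in electricity consumption, holding the other predictors fixed.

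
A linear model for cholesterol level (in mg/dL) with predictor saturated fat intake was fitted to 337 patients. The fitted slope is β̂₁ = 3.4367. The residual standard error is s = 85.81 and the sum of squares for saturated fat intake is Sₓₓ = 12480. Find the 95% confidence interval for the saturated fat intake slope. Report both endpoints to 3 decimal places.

SE(β̂₁) = s/√Sₓₓ = 85.81/√12480 = 0.768123.
df = n − 2 = 335.
t* = t_{0.025, 335} = 1.967071.
Margin = t* × SE = 1.967071 × 0.768123 = 1.51095.
CI: 3.4367 ± 1.51095 → (1.926, 4.948).
With 95% confidence, each one-unit increase in saturated fat intake is associated with a change of between 1.926 and 4.948 mg/dL in cholesterol level.

(1.926, 4.948)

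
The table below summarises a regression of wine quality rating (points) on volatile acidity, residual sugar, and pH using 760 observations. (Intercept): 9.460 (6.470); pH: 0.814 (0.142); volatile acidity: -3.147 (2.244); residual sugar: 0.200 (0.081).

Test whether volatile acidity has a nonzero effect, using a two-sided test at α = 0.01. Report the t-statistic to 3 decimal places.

Read off: b = -3.147, SE = 2.244 for volatile acidity.
H₀: β₁ = 0 vs H₁: β₁ ≠ 0.
t = -3.147 / 2.244 = -1.402.
df = n − k − 1 = 760 − 3 − 1 = 756.
Two-sided p ≈ 0.1612, which is ≥ 0.01, so fail to reject H₀.
The data do not give significant evidence of an association between volatile acidity and wine quality rating, after adjusting for the other predictors.

t = -1.402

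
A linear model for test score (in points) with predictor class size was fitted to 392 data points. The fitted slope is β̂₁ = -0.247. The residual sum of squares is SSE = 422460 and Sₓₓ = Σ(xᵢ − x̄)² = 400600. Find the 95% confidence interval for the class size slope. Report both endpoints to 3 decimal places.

(-0.349, -0.145)

MSE = SSE/(n − 2) = 422460/390 = 1083.23.
SE(β̂₁) = √(MSE/Sₓₓ) = √(1083.23/400600) = 0.0520002.
df = n − 2 = 390.
t* = t_{0.025, 390} = 1.966065.
Margin = t* × SE = 1.966065 × 0.0520002 = 0.10224.
CI: -0.247 ± 0.10224 → (-0.349, -0.145).
With 95% confidence, each one-unit increase in class size is associated with a change of between -0.349 and -0.145 points in test score.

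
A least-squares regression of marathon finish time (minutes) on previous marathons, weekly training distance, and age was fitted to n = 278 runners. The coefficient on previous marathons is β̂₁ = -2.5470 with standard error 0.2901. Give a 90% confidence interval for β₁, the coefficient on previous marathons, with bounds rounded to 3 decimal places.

df = n − k − 1 = 278 − 3 − 1 = 274.
t* = t_{0.05, 274} = 1.650434.
Margin = t* × SE = 1.650434 × 0.2901 = 0.47879.
CI: -2.5470 ± 0.47879 → (-3.026, -2.068).
With 90% confidence, each one-unit increase in previous marathons is associated with a change of between -3.026 and -2.068 minutes in marathon finish time, holding the other predictors fixed.

(-3.026, -2.068)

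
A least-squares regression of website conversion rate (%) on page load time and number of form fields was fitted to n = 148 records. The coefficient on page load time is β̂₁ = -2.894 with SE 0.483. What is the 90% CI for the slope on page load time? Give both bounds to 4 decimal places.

df = n − k − 1 = 148 − 2 − 1 = 145.
t* = t_{0.05, 145} = 1.65543.
Margin = t* × SE = 1.65543 × 0.483 = 0.799573.
CI: -2.894 ± 0.799573 → (-3.6936, -2.0944).
With 90% confidence, each one-unit increase in page load time is associated with a change of between -3.6936 and -2.0944 % in website conversion rate, holding the other predictors fixed.

(-3.6936, -2.0944)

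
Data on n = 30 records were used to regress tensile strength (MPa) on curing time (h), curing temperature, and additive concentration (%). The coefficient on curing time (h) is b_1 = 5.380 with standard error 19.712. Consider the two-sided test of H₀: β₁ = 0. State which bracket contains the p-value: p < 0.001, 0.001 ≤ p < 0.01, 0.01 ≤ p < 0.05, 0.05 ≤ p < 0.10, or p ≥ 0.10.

p ≥ 0.10

t = 5.380 / 19.712 = 0.273.
df = n − k − 1 = 30 − 3 − 1 = 26.
Two-sided p = 2·P(T_{26} > |t|) ≈ 0.7871.
So p ≥ 0.10.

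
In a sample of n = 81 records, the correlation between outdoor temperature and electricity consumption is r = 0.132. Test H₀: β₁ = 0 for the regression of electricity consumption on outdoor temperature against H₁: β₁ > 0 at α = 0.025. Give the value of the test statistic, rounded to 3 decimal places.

t = 1.184

t = r·√(n − 2)/√(1 − r²) = 0.132·√79/√0.982576 = 1.184.
df = n − 2 = 79.
One-sided p ≈ 0.1201, which is ≥ 0.025, so fail to reject H₀.
The data do not give significant evidence of a linear association between outdoor temperature and electricity consumption.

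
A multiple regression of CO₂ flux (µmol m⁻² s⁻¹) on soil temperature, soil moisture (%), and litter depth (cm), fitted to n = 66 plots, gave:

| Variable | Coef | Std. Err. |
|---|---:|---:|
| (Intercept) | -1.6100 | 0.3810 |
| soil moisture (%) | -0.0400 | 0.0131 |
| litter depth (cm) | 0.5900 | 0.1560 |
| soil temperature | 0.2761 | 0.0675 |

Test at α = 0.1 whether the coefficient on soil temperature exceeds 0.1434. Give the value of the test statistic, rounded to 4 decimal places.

t = 1.9659

Read off: b = 0.2761, SE = 0.0675 for soil temperature.
H₀: β₁ = 0.1434 vs H₁: β₁ > 0.1434.
t = (0.2761 − 0.1434) / 0.0675 = 1.9659.
df = n − k − 1 = 66 − 3 − 1 = 62.
One-sided p ≈ 0.0269, which is < 0.1, so reject H₀.
There is evidence that the true slope on soil temperature exceeds 0.1434 µmol m⁻² s⁻¹ per unit, holding the other predictors fixed.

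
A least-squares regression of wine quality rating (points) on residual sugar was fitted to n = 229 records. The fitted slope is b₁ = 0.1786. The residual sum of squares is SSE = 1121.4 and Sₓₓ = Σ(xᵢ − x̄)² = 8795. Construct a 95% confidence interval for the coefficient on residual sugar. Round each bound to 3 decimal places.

(0.132, 0.225)

MSE = SSE/(n − 2) = 1121.4/227 = 4.94009.
SE(b₁) = √(MSE/Sₓₓ) = √(4.94009/8795) = 0.0237001.
df = n − 2 = 227.
t* = t_{0.025, 227} = 1.97047.
Margin = t* × SE = 1.97047 × 0.0237001 = 0.04670.
CI: 0.1786 ± 0.04670 → (0.132, 0.225).
With 95% confidence, each one-unit increase in residual sugar is associated with a change of between 0.132 and 0.225 points in wine quality rating.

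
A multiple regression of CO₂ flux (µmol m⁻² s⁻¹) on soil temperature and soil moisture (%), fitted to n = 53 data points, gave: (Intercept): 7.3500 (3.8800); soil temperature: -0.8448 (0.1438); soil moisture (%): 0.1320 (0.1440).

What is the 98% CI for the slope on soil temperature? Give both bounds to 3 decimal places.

Read off: b = -0.8448, SE = 0.1438 for soil temperature.
df = n − k − 1 = 53 − 2 − 1 = 50.
t* = t_{0.01, 50} = 2.403272.
Margin = t* × SE = 2.403272 × 0.1438 = 0.34559.
CI: -0.8448 ± 0.34559 → (-1.190, -0.499).

(-1.190, -0.499)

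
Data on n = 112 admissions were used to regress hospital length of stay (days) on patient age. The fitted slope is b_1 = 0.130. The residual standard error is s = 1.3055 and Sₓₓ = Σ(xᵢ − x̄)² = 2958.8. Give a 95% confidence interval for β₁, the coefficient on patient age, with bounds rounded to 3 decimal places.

SE(b_1) = s/√Sₓₓ = 1.3055/√2958.8 = 0.0240004.
df = n − 2 = 110.
t* = t_{0.025, 110} = 1.981765.
Margin = t* × SE = 1.981765 × 0.0240004 = 0.04756.
CI: 0.130 ± 0.04756 → (0.082, 0.178).
With 95% confidence, each one-unit increase in patient age is associated with a change of between 0.082 and 0.178 days in hospital length of stay.

(0.082, 0.178)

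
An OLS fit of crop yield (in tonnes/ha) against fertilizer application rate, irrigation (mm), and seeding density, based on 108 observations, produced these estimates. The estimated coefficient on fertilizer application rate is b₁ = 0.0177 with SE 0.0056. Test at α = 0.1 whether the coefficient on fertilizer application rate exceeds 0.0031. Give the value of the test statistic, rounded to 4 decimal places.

t = 2.6071

H₀: β₁ = 0.0031 vs H₁: β₁ > 0.0031.
t = (b₁ − β₁⁰)/SE = (0.0177 − 0.0031) / 0.0056 = 2.6071.
df = n − k − 1 = 108 − 3 − 1 = 104.
One-sided p ≈ 0.0052, which is < 0.1, so reject H₀.
There is evidence that the true slope on fertilizer application rate exceeds 0.0031 tonnes/ha per unit, holding the other predictors fixed.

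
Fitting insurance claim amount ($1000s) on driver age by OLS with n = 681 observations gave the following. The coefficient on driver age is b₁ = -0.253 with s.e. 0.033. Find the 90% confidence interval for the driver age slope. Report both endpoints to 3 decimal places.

(-0.307, -0.199)

df = n − 2 = 681 − 2 = 679.
t* = t_{0.05, 679} = 1.647101.
Margin = t* × SE = 1.647101 × 0.033 = 0.05435.
CI: -0.253 ± 0.05435 → (-0.307, -0.199).
With 90% confidence, each one-unit increase in driver age is associated with a change of between -0.307 and -0.199 $1000s in insurance claim amount.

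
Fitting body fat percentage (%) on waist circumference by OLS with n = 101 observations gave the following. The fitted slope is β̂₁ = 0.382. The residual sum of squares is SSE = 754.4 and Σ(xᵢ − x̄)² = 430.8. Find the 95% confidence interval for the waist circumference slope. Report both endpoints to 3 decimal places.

MSE = SSE/(n − 2) = 754.4/99 = 7.6202.
SE(β̂₁) = √(MSE/Sₓₓ) = √(7.6202/430.8) = 0.132998.
df = n − 2 = 99.
t* = t_{0.025, 99} = 1.984217.
Margin = t* × SE = 1.984217 × 0.132998 = 0.26390.
CI: 0.382 ± 0.26390 → (0.118, 0.646).
With 95% confidence, each one-unit increase in waist circumference is associated with a change of between 0.118 and 0.646 % in body fat percentage.

(0.118, 0.646)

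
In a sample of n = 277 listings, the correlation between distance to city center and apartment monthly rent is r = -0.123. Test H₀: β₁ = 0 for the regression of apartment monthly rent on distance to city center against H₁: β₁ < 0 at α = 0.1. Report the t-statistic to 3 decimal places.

t = r·√(n − 2)/√(1 − r²) = -0.123·√275/√0.984871 = -2.055.
df = n − 2 = 275.
One-sided p ≈ 0.0204, which is < 0.1, so reject H₀.
There is evidence of a linear association between distance to city center and apartment monthly rent.

t = -2.055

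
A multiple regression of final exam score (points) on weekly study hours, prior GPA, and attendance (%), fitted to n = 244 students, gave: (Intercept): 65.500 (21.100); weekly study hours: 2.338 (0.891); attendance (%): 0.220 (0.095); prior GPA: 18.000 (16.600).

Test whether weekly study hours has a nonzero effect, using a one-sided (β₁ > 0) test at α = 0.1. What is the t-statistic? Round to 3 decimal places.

t = 2.624

Read off: b = 2.338, SE = 0.891 for weekly study hours.
H₀: β₁ = 0 vs H₁: β₁ > 0.
t = 2.338 / 0.891 = 2.624.
df = n − k − 1 = 244 − 3 − 1 = 240.
One-sided p ≈ 0.0046, which is < 0.1, so reject H₀.
There is evidence that the true slope on weekly study hours is positive, holding the other predictors fixed.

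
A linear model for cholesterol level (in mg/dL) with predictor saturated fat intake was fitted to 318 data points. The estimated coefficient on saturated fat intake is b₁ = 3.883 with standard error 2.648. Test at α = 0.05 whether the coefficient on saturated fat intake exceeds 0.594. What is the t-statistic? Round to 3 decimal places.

H₀: β₁ = 0.594 vs H₁: β₁ > 0.594.
t = (b₁ − β₁⁰)/SE = (3.883 − 0.594) / 2.648 = 1.242.
df = n − 2 = 318 − 2 = 316.
One-sided p ≈ 0.1076, which is ≥ 0.05, so fail to reject H₀.
The data do not give significant evidence that the true slope on saturated fat intake exceeds 0.594 mg/dL per unit.

t = 1.242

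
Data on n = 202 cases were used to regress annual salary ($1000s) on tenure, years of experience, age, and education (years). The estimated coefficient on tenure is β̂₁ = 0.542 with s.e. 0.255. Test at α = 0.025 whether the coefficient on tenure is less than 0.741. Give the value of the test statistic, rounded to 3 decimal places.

H₀: β₁ = 0.741 vs H₁: β₁ < 0.741.
t = (β̂₁ − β₁⁰)/SE = (0.542 − 0.741) / 0.255 = -0.780.
df = n − k − 1 = 202 − 4 − 1 = 197.
One-sided p ≈ 0.2180, which is ≥ 0.025, so fail to reject H₀.
The data do not give significant evidence that the true slope on tenure is below 0.741 $1000s per unit, holding the other predictors fixed.

t = -0.780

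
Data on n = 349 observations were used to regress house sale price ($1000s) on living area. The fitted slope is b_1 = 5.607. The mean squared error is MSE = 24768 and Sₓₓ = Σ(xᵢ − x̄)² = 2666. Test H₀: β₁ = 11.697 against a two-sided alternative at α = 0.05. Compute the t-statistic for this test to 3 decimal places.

t = -1.998

SE(b_1) = √(MSE/Sₓₓ) = √(24768/2666) = 3.048.
t = (5.607 − 11.697) / 3.048 = -1.998.
df = n − 2 = 347.
Two-sided p ≈ 0.0465, which is < 0.05, so reject H₀.
There is evidence that the true slope on living area differs from 11.697 $1000s per unit.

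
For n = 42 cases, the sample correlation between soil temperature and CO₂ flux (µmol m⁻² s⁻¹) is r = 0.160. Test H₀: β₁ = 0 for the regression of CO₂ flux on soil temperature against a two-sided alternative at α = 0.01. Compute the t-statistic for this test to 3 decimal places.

t = 1.025

t = r·√(n − 2)/√(1 − r²) = 0.160·√40/√0.9744 = 1.025.
df = n − 2 = 40.
Two-sided p ≈ 0.3115, which is ≥ 0.01, so fail to reject H₀.
The data do not give significant evidence of a linear association between soil temperature and CO₂ flux.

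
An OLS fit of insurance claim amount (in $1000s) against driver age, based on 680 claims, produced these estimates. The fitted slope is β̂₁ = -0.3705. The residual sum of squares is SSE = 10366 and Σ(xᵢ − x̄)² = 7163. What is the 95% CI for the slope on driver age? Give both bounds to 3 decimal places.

(-0.461, -0.280)

MSE = SSE/(n − 2) = 10366/678 = 15.2891.
SE(β̂₁) = √(MSE/Sₓₓ) = √(15.2891/7163) = 0.0462001.
df = n − 2 = 678.
t* = t_{0.025, 678} = 1.963469.
Margin = t* × SE = 1.963469 × 0.0462001 = 0.09071.
CI: -0.3705 ± 0.09071 → (-0.461, -0.280).
With 95% confidence, each one-unit increase in driver age is associated with a change of between -0.461 and -0.280 $1000s in insurance claim amount.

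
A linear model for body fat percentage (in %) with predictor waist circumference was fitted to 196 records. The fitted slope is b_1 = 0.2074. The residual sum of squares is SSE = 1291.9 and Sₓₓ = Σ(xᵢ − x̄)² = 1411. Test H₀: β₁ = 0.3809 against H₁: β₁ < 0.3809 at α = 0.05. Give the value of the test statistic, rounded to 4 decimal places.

t = -2.5255

MSE = SSE/(n − 2) = 1291.9/194 = 6.65928.
SE(b_1) = √(MSE/Sₓₓ) = √(6.65928/1411) = 0.0686989.
t = (0.2074 − 0.3809) / 0.0686989 = -2.5255.
df = n − 2 = 194.
One-sided p ≈ 0.0062, which is < 0.05, so reject H₀.
There is evidence that the true slope on waist circumference is below 0.3809 % per unit.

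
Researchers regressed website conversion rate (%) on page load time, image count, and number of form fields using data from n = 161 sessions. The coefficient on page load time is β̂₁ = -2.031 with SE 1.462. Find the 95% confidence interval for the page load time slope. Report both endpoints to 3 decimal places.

df = n − k − 1 = 161 − 3 − 1 = 157.
t* = t_{0.025, 157} = 1.975189.
Margin = t* × SE = 1.975189 × 1.462 = 2.88773.
CI: -2.031 ± 2.88773 → (-4.919, 0.857).
With 95% confidence, each one-unit increase in page load time is associated with a change of between -4.919 and 0.857 % in website conversion rate, holding the other predictors fixed.

(-4.919, 0.857)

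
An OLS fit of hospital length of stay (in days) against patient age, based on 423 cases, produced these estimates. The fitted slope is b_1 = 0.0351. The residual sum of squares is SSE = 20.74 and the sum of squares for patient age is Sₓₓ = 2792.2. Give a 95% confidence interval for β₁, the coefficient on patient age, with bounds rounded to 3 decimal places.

MSE = SSE/(n − 2) = 20.74/421 = 0.0492637.
SE(b_1) = √(MSE/Sₓₓ) = √(0.0492637/2792.2) = 0.00420039.
df = n − 2 = 421.
t* = t_{0.025, 421} = 1.965615.
Margin = t* × SE = 1.965615 × 0.00420039 = 0.00826.
CI: 0.0351 ± 0.00826 → (0.027, 0.043).
With 95% confidence, each one-unit increase in patient age is associated with a change of between 0.027 and 0.043 days in hospital length of stay.

(0.027, 0.043)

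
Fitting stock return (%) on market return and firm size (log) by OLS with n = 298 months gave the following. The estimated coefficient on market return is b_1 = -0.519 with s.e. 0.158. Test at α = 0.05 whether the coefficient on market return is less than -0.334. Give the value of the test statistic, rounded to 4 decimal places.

H₀: β₁ = -0.334 vs H₁: β₁ < -0.334.
t = (b_1 − β₁⁰)/SE = (-0.519 − (-0.334)) / 0.158 = -1.1709.
df = n − k − 1 = 298 − 2 − 1 = 295.
One-sided p ≈ 0.1213, which is ≥ 0.05, so fail to reject H₀.
The data do not give significant evidence that the true slope on market return is below -0.334 % per unit, holding the other predictors fixed.

t = -1.1709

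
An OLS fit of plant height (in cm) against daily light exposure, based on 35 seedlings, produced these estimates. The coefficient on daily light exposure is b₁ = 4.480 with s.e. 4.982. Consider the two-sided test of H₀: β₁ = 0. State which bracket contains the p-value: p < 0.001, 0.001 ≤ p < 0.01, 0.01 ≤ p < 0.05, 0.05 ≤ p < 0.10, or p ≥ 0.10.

t = 4.480 / 4.982 = 0.899.
df = n − 2 = 35 − 2 = 33.
Two-sided p = 2·P(T_{33} > |t|) ≈ 0.3750.
So p ≥ 0.10.

p ≥ 0.10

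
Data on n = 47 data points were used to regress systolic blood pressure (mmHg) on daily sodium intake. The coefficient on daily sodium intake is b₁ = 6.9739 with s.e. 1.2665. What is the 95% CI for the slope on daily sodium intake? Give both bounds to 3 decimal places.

df = n − 2 = 47 − 2 = 45.
t* = t_{0.025, 45} = 2.014103.
Margin = t* × SE = 2.014103 × 1.2665 = 2.55086.
CI: 6.9739 ± 2.55086 → (4.423, 9.525).
With 95% confidence, each one-unit increase in daily sodium intake is associated with a change of between 4.423 and 9.525 mmHg in systolic blood pressure.

(4.423, 9.525)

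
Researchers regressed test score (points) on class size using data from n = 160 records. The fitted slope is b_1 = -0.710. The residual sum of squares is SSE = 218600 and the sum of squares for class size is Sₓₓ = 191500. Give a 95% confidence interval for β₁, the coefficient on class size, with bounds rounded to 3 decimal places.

(-0.878, -0.542)

MSE = SSE/(n − 2) = 218600/158 = 1383.54.
SE(b_1) = √(MSE/Sₓₓ) = √(1383.54/191500) = 0.0849987.
df = n − 2 = 158.
t* = t_{0.025, 158} = 1.975092.
Margin = t* × SE = 1.975092 × 0.0849987 = 0.16788.
CI: -0.710 ± 0.16788 → (-0.878, -0.542).
With 95% confidence, each one-unit increase in class size is associated with a change of between -0.878 and -0.542 points in test score.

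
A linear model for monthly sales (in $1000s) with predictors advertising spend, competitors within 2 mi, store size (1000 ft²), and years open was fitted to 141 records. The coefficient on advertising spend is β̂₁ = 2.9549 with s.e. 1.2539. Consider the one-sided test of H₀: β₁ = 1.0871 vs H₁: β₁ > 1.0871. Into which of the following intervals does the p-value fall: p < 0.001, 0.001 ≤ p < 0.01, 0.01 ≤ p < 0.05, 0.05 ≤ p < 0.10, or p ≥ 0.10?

0.05 ≤ p < 0.10

t = (2.9549 − 1.0871) / 1.2539 = 1.490.
df = n − k − 1 = 141 − 4 − 1 = 136.
One-sided p = P(T_{136} > t) ≈ 0.0693.
So 0.05 ≤ p < 0.10.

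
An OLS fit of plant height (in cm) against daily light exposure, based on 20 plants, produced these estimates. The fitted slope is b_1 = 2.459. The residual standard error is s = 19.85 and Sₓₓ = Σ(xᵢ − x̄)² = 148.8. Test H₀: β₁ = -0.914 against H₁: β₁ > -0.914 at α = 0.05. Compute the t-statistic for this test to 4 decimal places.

t = 2.0728

SE(b_1) = s/√Sₓₓ = 19.85/√148.8 = 1.62727.
t = (2.459 − (-0.914)) / 1.62727 = 2.0728.
df = n − 2 = 18.
One-sided p ≈ 0.0264, which is < 0.05, so reject H₀.
There is evidence that the true slope on daily light exposure exceeds -0.914 cm per unit.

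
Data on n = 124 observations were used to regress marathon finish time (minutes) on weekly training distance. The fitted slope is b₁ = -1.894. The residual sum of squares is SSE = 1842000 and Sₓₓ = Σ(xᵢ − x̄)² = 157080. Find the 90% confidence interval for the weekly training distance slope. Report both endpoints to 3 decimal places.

MSE = SSE/(n − 2) = 1842000/122 = 15098.4.
SE(b₁) = √(MSE/Sₓₓ) = √(15098.4/157080) = 0.310031.
df = n − 2 = 122.
t* = t_{0.05, 122} = 1.657439.
Margin = t* × SE = 1.657439 × 0.310031 = 0.51386.
CI: -1.894 ± 0.51386 → (-2.408, -1.380).
With 90% confidence, each one-unit increase in weekly training distance is associated with a change of between -2.408 and -1.380 minutes in marathon finish time.

(-2.408, -1.380)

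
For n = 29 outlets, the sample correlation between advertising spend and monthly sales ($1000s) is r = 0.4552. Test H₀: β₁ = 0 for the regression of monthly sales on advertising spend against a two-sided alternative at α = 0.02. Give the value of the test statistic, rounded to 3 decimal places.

t = 2.656

t = r·√(n − 2)/√(1 − r²) = 0.4552·√27/√0.792793 = 2.656.
df = n − 2 = 27.
Two-sided p ≈ 0.0131, which is < 0.02, so reject H₀.
There is evidence of a linear association between advertising spend and monthly sales.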